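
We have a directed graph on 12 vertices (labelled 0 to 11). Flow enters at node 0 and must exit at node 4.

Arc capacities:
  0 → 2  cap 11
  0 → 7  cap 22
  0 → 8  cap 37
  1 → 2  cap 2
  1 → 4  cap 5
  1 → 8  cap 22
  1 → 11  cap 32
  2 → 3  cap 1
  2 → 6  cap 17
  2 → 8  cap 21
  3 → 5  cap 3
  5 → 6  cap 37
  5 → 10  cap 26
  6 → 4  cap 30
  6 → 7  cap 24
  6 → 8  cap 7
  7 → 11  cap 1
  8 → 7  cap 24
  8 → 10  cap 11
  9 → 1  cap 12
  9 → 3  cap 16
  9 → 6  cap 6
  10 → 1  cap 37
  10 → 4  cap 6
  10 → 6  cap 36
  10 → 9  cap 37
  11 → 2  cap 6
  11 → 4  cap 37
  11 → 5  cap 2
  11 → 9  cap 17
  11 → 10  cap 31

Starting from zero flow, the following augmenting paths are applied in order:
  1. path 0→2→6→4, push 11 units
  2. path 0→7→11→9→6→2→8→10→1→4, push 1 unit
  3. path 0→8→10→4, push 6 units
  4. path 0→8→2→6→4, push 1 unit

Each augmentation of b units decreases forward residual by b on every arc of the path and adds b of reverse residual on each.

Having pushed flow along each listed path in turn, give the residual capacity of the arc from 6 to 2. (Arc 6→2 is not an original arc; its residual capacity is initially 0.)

Residual capacity of (6,2): 11

after path 1 (0→2→6→4, push 11): res(6,2)=11
after path 2 (0→7→11→9→6→2→8→10→1→4, push 1): res(6,2)=10
after path 3 (0→8→10→4, push 6): res(6,2)=10
after path 4 (0→8→2→6→4, push 1): res(6,2)=11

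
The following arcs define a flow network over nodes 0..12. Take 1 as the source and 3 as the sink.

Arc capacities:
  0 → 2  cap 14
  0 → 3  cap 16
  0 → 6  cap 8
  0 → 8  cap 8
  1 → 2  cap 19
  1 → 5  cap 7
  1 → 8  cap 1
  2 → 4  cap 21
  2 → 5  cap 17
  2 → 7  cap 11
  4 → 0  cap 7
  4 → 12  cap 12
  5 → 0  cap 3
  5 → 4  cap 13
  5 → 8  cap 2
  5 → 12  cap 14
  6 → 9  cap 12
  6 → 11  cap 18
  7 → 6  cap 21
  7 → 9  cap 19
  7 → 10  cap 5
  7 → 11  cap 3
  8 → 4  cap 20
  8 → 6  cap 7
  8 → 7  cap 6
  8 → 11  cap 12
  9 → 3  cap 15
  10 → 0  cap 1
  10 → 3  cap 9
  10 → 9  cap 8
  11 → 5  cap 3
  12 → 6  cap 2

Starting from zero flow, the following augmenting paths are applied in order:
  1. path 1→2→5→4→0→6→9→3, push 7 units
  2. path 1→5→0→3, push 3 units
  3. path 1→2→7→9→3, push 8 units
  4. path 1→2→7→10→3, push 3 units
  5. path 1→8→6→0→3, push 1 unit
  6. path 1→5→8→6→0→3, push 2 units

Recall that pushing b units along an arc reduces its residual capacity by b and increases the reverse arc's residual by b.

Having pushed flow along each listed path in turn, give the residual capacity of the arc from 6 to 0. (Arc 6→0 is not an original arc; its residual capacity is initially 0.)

after path 1 (1→2→5→4→0→6→9→3, push 7): res(6,0)=7
after path 2 (1→5→0→3, push 3): res(6,0)=7
after path 3 (1→2→7→9→3, push 8): res(6,0)=7
after path 4 (1→2→7→10→3, push 3): res(6,0)=7
after path 5 (1→8→6→0→3, push 1): res(6,0)=6
after path 6 (1→5→8→6→0→3, push 2): res(6,0)=4

Residual capacity of (6,0): 4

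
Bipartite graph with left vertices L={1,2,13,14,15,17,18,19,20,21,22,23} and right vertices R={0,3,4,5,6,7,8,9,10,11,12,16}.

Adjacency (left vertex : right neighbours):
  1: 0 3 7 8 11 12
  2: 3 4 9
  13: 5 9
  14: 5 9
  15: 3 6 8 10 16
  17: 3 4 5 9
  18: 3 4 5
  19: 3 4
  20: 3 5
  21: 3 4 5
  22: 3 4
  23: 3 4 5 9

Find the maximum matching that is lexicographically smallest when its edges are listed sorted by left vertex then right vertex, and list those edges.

|M| = 6 (so the lex-smallest maximum matching has 6 edges)
process left vertices in ascending order; for each, take the smallest-labelled available neighbour that still permits 6 edges overall, or leave it unmatched if none does
lex-smallest matching: {1-0, 2-3, 13-5, 14-9, 15-6, 17-4}

Lex-smallest maximum matching: {(1,0), (2,3), (13,5), (14,9), (15,6), (17,4)}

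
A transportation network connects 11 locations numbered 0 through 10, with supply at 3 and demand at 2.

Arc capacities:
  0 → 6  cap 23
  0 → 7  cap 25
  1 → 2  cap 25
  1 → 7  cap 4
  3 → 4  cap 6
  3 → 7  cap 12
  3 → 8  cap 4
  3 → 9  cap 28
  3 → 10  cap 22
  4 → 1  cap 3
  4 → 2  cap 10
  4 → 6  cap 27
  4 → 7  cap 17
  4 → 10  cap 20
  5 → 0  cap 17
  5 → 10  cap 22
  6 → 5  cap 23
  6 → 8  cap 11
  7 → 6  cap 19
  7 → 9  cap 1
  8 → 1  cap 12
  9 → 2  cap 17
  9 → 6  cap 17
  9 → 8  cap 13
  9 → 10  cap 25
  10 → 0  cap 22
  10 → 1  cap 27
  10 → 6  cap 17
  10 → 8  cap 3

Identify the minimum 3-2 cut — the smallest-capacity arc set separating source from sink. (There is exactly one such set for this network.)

Min-cut arcs: {(1,2), (3,4), (9,2)} (total capacity 48)

augment #1: 3→4→2 push 6
augment #2: 3→9→2 push 17
augment #3: 3→8→1→2 push 4
augment #4: 3→10→1→2 push 21
max flow = 48; residual-reachable set from 3 gives S-side
cut edges (S→T): {(1,2), (3,4), (9,2)} total cap 48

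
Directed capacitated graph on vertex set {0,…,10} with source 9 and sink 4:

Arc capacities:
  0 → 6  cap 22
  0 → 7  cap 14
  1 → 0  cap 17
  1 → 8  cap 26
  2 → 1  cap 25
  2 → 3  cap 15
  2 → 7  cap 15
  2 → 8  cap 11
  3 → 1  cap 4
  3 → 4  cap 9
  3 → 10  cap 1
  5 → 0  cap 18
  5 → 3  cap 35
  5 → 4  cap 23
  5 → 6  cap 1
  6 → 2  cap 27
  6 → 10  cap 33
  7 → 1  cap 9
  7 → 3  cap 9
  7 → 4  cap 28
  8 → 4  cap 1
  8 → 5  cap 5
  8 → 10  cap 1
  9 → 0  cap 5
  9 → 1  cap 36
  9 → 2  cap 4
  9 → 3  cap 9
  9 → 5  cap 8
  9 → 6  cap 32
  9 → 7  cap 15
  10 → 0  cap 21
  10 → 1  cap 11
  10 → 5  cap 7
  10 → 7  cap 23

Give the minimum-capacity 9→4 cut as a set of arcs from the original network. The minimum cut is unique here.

Min-cut arcs: {(3,4), (7,4), (8,4), (8,5), (9,5), (10,5)} (total capacity 58)

augment #1: 9→3→4 push 9
augment #2: 9→5→4 push 8
augment #3: 9→7→4 push 15
augment #4: 9→0→7→4 push 5
augment #5: 9→1→8→4 push 1
augment #6: 9→2→7→4 push 4
augment #7: 9→1→0→7→4 push 4
augment #8: 9→1→8→5→4 push 5
augment #9: 9→6→10→5→4 push 7
max flow = 58; residual-reachable set from 9 gives S-side
cut edges (S→T): {(3,4), (7,4), (8,4), (8,5), (9,5), (10,5)} total cap 58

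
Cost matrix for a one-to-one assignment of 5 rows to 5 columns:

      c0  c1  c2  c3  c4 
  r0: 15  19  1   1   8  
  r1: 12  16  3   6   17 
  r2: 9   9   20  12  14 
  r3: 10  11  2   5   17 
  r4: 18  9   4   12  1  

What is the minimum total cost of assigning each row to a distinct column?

Minimum assignment cost: 24

optimal assignment: row0→col3 (cost 1), row1→col2 (cost 3), row2→col1 (cost 9), row3→col0 (cost 10), row4→col4 (cost 1)
total = 1 + 3 + 9 + 10 + 1 = 24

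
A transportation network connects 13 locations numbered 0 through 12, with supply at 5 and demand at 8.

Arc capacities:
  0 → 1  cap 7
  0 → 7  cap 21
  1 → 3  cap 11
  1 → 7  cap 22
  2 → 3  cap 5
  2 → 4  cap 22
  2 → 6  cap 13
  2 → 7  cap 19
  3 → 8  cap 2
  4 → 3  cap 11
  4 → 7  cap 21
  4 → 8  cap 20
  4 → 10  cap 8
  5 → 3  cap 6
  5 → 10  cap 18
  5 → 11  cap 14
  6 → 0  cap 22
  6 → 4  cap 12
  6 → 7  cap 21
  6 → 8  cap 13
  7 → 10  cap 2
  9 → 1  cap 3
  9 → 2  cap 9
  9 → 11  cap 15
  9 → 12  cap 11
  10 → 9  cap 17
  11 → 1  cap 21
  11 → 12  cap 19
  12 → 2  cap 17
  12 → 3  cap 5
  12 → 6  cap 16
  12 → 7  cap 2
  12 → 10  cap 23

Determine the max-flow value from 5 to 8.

Maximum flow value: 33

augment #1: 5→3→8 bottleneck 2, total now 2
augment #2: 5→11→12→6→8 bottleneck 13, total now 15
augment #3: 5→10→9→2→4→8 bottleneck 9, total now 24
augment #4: 5→11→12→2→4→8 bottleneck 1, total now 25
augment #5: 5→10→9→12→2→4→8 bottleneck 8, total now 33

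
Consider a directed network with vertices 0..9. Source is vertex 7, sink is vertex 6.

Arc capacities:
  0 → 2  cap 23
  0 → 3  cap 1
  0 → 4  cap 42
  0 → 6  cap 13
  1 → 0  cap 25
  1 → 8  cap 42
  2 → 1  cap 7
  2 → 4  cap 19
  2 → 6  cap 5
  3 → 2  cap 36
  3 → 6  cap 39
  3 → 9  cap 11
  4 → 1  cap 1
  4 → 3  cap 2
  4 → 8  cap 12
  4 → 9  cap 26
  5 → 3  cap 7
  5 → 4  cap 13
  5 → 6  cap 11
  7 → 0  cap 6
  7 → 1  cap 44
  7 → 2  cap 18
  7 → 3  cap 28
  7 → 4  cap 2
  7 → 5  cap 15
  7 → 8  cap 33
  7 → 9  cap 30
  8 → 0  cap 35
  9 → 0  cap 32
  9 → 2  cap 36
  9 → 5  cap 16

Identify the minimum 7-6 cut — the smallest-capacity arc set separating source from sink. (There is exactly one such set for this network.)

Min-cut arcs: {(0,3), (0,6), (2,6), (4,3), (5,3), (5,6), (7,3)} (total capacity 67)

augment #1: 7→0→6 push 6
augment #2: 7→2→6 push 5
augment #3: 7→3→6 push 28
augment #4: 7→5→6 push 11
augment #5: 7→1→0→6 push 7
augment #6: 7→4→3→6 push 2
augment #7: 7→5→3→6 push 4
augment #8: 7→1→0→3→6 push 1
augment #9: 7→9→5→3→6 push 3
max flow = 67; residual-reachable set from 7 gives S-side
cut edges (S→T): {(0,3), (0,6), (2,6), (4,3), (5,3), (5,6), (7,3)} total cap 67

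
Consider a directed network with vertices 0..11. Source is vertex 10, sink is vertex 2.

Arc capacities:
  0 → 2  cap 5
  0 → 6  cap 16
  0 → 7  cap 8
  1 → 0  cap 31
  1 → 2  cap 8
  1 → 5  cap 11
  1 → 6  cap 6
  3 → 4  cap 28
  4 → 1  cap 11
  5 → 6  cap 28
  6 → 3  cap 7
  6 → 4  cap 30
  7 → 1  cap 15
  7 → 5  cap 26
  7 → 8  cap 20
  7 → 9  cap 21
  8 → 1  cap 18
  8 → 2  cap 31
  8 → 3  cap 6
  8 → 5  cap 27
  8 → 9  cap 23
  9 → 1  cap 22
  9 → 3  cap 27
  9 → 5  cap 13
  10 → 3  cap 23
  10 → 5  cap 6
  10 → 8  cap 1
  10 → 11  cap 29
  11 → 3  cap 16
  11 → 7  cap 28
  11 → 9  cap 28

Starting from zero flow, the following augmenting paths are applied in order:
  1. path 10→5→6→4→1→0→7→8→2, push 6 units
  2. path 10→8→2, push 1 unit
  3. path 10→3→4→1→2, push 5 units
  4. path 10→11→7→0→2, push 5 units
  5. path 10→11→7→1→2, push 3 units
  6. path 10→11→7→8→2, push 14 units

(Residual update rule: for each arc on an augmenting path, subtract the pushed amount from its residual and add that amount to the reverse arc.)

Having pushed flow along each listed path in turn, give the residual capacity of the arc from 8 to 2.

Residual capacity of (8,2): 10

after path 1 (10→5→6→4→1→0→7→8→2, push 6): res(8,2)=25
after path 2 (10→8→2, push 1): res(8,2)=24
after path 3 (10→3→4→1→2, push 5): res(8,2)=24
after path 4 (10→11→7→0→2, push 5): res(8,2)=24
after path 5 (10→11→7→1→2, push 3): res(8,2)=24
after path 6 (10→11→7→8→2, push 14): res(8,2)=10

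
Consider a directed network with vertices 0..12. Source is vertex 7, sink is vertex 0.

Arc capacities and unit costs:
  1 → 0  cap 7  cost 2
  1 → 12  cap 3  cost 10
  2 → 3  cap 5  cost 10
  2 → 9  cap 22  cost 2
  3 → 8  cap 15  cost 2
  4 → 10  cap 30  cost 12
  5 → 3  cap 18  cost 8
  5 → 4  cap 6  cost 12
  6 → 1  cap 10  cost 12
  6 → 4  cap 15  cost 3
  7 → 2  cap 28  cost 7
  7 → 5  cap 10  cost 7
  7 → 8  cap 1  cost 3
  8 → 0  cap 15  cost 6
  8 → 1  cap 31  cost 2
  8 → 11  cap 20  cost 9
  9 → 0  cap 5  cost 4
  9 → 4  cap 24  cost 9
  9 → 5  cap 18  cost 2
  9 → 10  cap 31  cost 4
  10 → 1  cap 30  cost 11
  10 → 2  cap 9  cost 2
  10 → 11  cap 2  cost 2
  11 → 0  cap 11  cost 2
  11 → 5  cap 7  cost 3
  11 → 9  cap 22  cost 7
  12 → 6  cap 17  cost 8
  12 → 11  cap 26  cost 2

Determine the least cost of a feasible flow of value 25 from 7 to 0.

Minimum cost for 25 units: 505

shortest-cost path #1: 7→8→1→0 push 1 @ unit cost 7 (adds 7)
shortest-cost path #2: 7→2→9→0 push 5 @ unit cost 13 (adds 65)
shortest-cost path #3: 7→2→9→10→11→0 push 2 @ unit cost 17 (adds 34)
shortest-cost path #4: 7→5→3→8→1→0 push 6 @ unit cost 21 (adds 126)
shortest-cost path #5: 7→5→3→8→0 push 4 @ unit cost 23 (adds 92)
shortest-cost path #6: 7→2→3→8→0 push 5 @ unit cost 25 (adds 125)
shortest-cost path #7: 7→2→9→10→1→8→0 push 2 @ unit cost 28 (adds 56)
total cost = 505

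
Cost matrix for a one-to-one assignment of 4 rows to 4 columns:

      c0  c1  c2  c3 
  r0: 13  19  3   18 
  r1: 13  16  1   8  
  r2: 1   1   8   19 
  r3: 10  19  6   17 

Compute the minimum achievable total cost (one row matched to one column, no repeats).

optimal assignment: row0→col2 (cost 3), row1→col3 (cost 8), row2→col1 (cost 1), row3→col0 (cost 10)
total = 3 + 8 + 1 + 10 = 22

Minimum assignment cost: 22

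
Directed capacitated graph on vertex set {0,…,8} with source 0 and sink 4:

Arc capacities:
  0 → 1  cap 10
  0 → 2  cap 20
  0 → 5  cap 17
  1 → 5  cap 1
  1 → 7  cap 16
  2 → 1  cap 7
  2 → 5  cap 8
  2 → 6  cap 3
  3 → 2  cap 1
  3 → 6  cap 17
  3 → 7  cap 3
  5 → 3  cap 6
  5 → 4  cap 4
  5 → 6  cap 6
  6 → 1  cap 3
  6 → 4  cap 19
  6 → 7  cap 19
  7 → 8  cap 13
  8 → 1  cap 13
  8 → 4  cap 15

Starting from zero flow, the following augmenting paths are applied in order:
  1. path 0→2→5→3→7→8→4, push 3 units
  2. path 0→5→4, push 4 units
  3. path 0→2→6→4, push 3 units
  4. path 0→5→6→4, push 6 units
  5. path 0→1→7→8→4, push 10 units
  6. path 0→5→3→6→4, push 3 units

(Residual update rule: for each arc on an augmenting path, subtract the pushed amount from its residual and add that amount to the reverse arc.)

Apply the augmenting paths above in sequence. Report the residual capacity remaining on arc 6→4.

Residual capacity of (6,4): 7

after path 1 (0→2→5→3→7→8→4, push 3): res(6,4)=19
after path 2 (0→5→4, push 4): res(6,4)=19
after path 3 (0→2→6→4, push 3): res(6,4)=16
after path 4 (0→5→6→4, push 6): res(6,4)=10
after path 5 (0→1→7→8→4, push 10): res(6,4)=10
after path 6 (0→5→3→6→4, push 3): res(6,4)=7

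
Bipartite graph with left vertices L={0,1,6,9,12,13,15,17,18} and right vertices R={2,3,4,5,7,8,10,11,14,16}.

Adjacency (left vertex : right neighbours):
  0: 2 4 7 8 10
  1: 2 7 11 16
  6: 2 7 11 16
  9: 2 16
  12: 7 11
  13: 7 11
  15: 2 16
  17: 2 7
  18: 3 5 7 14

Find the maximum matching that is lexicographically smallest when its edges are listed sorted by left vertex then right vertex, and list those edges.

Lex-smallest maximum matching: {(0,4), (1,2), (6,7), (9,16), (12,11), (18,3)}

|M| = 6 (so the lex-smallest maximum matching has 6 edges)
process left vertices in ascending order; for each, take the smallest-labelled available neighbour that still permits 6 edges overall, or leave it unmatched if none does
lex-smallest matching: {0-4, 1-2, 6-7, 9-16, 12-11, 18-3}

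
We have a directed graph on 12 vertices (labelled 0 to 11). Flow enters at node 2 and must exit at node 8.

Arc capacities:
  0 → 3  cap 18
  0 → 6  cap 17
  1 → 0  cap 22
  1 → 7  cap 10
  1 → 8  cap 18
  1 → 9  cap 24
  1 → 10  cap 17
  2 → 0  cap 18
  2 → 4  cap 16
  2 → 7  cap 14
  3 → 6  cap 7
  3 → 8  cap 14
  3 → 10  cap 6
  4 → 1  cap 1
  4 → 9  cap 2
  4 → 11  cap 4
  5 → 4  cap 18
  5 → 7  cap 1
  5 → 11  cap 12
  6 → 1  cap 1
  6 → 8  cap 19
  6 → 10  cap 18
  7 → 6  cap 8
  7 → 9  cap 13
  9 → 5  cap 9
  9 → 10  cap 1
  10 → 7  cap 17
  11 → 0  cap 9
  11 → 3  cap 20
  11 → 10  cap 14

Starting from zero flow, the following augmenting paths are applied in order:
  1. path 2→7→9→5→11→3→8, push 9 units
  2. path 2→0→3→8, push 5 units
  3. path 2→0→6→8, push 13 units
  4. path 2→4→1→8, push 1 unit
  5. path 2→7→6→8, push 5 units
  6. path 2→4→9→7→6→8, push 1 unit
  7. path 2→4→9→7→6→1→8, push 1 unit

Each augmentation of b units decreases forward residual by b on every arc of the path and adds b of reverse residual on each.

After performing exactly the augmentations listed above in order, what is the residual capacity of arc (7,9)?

Residual capacity of (7,9): 6

after path 1 (2→7→9→5→11→3→8, push 9): res(7,9)=4
after path 2 (2→0→3→8, push 5): res(7,9)=4
after path 3 (2→0→6→8, push 13): res(7,9)=4
after path 4 (2→4→1→8, push 1): res(7,9)=4
after path 5 (2→7→6→8, push 5): res(7,9)=4
after path 6 (2→4→9→7→6→8, push 1): res(7,9)=5
after path 7 (2→4→9→7→6→1→8, push 1): res(7,9)=6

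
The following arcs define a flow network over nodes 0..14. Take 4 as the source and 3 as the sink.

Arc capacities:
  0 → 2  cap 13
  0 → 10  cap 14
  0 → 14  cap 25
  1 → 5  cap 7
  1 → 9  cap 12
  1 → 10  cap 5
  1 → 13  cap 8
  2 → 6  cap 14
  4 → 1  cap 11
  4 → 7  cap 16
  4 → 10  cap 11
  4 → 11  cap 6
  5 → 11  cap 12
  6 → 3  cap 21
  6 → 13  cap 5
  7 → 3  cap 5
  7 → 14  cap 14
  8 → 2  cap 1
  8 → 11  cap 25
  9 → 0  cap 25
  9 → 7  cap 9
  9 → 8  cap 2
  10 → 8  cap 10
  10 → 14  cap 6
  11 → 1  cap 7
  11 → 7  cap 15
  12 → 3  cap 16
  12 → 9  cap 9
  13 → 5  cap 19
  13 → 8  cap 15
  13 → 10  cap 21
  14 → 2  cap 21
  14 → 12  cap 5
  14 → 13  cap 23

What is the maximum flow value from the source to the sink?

Maximum flow value: 24

augment #1: 4→7→3 bottleneck 5, total now 5
augment #2: 4→7→14→12→3 bottleneck 5, total now 10
augment #3: 4→7→14→2→6→3 bottleneck 6, total now 16
augment #4: 4→10→8→2→6→3 bottleneck 1, total now 17
augment #5: 4→10→14→2→6→3 bottleneck 6, total now 23
augment #6: 4→1→9→0→2→6→3 bottleneck 1, total now 24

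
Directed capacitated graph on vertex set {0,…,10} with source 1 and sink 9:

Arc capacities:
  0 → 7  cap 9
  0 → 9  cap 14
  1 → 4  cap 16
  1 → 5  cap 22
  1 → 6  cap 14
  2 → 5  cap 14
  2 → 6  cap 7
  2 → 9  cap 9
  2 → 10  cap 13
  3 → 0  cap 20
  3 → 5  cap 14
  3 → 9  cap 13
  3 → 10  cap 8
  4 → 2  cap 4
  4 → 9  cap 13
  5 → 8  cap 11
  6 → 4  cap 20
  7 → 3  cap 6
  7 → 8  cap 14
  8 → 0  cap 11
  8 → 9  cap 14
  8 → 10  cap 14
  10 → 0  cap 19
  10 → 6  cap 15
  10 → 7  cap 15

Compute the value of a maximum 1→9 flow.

Maximum flow value: 28

augment #1: 1→4→9 bottleneck 13, total now 13
augment #2: 1→4→2→9 bottleneck 3, total now 16
augment #3: 1→5→8→9 bottleneck 11, total now 27
augment #4: 1→6→4→2→9 bottleneck 1, total now 28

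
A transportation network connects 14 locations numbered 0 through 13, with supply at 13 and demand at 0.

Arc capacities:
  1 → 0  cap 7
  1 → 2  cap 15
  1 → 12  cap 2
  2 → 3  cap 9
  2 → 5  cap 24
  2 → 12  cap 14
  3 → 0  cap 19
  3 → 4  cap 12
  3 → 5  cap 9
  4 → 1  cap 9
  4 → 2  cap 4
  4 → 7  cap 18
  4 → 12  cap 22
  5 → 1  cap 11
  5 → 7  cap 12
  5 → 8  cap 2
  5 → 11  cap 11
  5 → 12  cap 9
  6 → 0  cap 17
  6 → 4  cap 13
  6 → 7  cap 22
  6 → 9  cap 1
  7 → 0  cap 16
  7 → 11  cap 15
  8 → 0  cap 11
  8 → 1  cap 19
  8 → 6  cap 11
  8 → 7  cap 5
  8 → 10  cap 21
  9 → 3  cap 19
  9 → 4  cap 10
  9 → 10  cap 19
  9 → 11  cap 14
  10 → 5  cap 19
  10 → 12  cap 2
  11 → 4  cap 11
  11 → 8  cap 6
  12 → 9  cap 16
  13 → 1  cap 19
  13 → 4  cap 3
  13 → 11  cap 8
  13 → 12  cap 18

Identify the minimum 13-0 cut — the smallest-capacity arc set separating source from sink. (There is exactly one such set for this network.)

augment #1: 13→1→0 push 7
augment #2: 13→4→7→0 push 3
augment #3: 13→11→8→0 push 6
augment #4: 13→1→2→3→0 push 9
augment #5: 13→11→4→7→0 push 2
augment #6: 13→12→9→3→0 push 10
augment #7: 13→1→2→5→7→0 push 3
augment #8: 13→12→9→4→7→0 push 6
max flow = 46; residual-reachable set from 13 gives S-side
cut edges (S→T): {(12,9), (13,1), (13,4), (13,11)} total cap 46

Min-cut arcs: {(12,9), (13,1), (13,4), (13,11)} (total capacity 46)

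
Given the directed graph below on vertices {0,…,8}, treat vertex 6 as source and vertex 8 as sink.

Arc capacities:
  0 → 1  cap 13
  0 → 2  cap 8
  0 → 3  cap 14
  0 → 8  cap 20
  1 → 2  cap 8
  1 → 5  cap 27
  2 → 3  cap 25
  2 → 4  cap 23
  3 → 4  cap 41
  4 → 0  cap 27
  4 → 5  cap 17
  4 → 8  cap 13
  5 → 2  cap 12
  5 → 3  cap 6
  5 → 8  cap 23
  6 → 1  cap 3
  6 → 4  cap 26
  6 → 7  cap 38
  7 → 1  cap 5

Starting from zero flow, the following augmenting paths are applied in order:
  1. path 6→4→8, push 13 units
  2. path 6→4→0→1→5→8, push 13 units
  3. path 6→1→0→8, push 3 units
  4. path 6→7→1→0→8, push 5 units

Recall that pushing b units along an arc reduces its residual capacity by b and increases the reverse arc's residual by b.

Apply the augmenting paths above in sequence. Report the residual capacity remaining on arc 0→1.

after path 1 (6→4→8, push 13): res(0,1)=13
after path 2 (6→4→0→1→5→8, push 13): res(0,1)=0
after path 3 (6→1→0→8, push 3): res(0,1)=3
after path 4 (6→7→1→0→8, push 5): res(0,1)=8

Residual capacity of (0,1): 8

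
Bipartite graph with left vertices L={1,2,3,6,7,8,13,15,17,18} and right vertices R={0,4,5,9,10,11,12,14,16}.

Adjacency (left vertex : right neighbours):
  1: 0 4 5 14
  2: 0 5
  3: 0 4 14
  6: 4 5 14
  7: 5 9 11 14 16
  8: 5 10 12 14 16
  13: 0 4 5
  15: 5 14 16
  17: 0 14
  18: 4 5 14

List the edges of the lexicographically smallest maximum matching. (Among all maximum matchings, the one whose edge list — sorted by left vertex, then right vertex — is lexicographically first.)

Lex-smallest maximum matching: {(1,0), (2,5), (3,4), (6,14), (7,9), (8,10), (15,16)}

|M| = 7 (so the lex-smallest maximum matching has 7 edges)
process left vertices in ascending order; for each, take the smallest-labelled available neighbour that still permits 7 edges overall, or leave it unmatched if none does
lex-smallest matching: {1-0, 2-5, 3-4, 6-14, 7-9, 8-10, 15-16}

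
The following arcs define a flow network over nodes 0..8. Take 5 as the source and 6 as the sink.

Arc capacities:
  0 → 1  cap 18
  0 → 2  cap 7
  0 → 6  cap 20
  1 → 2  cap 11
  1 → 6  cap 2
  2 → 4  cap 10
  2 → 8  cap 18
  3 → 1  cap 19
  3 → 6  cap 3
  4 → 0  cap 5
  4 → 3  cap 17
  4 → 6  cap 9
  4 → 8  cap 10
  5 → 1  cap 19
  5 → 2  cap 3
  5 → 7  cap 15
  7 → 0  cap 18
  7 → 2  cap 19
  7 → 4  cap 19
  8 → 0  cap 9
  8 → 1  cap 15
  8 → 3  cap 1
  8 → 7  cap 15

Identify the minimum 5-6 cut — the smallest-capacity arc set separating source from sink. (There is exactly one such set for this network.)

Min-cut arcs: {(1,2), (1,6), (5,2), (5,7)} (total capacity 31)

augment #1: 5→1→6 push 2
augment #2: 5→2→4→6 push 3
augment #3: 5→7→0→6 push 15
augment #4: 5→1→2→4→6 push 6
augment #5: 5→1→2→4→0→6 push 1
augment #6: 5→1→2→8→0→6 push 4
max flow = 31; residual-reachable set from 5 gives S-side
cut edges (S→T): {(1,2), (1,6), (5,2), (5,7)} total cap 31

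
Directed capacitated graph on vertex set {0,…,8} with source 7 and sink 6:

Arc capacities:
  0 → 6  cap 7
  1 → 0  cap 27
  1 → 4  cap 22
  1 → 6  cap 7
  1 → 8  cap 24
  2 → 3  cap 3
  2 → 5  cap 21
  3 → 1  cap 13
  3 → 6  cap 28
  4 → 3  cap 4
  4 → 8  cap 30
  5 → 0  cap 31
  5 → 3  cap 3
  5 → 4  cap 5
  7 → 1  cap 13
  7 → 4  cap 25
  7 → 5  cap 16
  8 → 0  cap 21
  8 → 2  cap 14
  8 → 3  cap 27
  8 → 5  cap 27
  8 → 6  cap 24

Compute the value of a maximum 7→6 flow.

augment #1: 7→1→6 bottleneck 7, total now 7
augment #2: 7→1→0→6 bottleneck 6, total now 13
augment #3: 7→4→3→6 bottleneck 4, total now 17
augment #4: 7→4→8→6 bottleneck 21, total now 38
augment #5: 7→5→0→6 bottleneck 1, total now 39
augment #6: 7→5→3→6 bottleneck 3, total now 42
augment #7: 7→5→4→8→6 bottleneck 3, total now 45
augment #8: 7→5→4→8→3→6 bottleneck 2, total now 47
augment #9: 7→5→0→1→8→3→6 bottleneck 6, total now 53

Maximum flow value: 53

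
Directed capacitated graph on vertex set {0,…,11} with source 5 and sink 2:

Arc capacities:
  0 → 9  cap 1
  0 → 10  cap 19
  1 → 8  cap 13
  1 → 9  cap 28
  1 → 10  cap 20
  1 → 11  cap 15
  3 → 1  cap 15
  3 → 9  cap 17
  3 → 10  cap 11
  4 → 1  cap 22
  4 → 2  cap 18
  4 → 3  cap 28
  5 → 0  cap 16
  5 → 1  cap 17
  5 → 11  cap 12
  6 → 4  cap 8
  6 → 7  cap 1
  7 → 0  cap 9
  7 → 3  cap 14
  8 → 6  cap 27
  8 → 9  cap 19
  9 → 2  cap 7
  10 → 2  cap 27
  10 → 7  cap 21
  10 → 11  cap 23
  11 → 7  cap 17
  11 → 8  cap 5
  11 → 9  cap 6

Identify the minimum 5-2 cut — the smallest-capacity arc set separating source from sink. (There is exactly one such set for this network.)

Min-cut arcs: {(6,4), (9,2), (10,2)} (total capacity 42)

augment #1: 5→0→9→2 push 1
augment #2: 5→0→10→2 push 15
augment #3: 5→1→9→2 push 6
augment #4: 5→1→10→2 push 11
augment #5: 5→11→7→0→10→2 push 1
augment #6: 5→11→8→6→4→2 push 5
augment #7: 5→11→9→1→8→6→4→2 push 3
max flow = 42; residual-reachable set from 5 gives S-side
cut edges (S→T): {(6,4), (9,2), (10,2)} total cap 42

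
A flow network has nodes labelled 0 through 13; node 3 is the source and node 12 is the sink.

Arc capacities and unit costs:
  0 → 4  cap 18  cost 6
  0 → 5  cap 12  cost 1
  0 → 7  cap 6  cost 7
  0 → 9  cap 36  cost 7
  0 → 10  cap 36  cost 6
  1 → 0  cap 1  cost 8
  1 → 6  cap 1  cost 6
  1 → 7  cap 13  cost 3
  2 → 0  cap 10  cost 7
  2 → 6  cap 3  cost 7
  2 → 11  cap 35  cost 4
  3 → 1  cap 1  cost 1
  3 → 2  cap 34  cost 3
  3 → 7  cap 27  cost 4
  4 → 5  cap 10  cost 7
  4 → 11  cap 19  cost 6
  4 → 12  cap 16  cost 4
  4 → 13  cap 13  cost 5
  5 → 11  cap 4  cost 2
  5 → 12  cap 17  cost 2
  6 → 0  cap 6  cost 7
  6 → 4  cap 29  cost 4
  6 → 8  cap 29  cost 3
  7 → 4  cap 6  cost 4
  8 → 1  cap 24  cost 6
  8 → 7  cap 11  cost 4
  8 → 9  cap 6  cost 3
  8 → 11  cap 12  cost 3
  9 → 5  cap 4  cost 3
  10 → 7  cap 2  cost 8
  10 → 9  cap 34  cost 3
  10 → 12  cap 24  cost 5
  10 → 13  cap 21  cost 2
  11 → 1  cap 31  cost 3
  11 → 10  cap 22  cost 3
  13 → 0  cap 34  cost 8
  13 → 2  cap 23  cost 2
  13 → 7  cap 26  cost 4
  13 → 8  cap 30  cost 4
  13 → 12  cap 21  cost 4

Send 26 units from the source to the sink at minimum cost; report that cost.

shortest-cost path #1: 3→7→4→12 push 6 @ unit cost 12 (adds 72)
shortest-cost path #2: 3→1→0→5→12 push 1 @ unit cost 12 (adds 12)
shortest-cost path #3: 3→2→0→5→12 push 10 @ unit cost 13 (adds 130)
shortest-cost path #4: 3→2→11→10→12 push 9 @ unit cost 15 (adds 135)
total cost = 349

Minimum cost for 26 units: 349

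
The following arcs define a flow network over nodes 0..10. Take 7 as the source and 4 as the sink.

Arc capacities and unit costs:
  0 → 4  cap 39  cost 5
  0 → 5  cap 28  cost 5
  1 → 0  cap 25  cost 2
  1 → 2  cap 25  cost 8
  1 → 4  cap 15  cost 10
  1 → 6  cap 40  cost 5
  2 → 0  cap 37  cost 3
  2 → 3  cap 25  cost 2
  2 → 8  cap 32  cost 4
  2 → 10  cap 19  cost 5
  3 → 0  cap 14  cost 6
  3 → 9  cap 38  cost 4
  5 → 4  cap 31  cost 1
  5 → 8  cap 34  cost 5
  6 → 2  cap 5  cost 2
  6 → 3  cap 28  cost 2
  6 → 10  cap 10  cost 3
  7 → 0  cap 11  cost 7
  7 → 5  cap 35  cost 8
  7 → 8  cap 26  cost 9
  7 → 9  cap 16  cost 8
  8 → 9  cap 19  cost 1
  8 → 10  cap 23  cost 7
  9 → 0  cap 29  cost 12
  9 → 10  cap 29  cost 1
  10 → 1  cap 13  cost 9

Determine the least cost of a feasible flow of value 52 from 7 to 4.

Minimum cost for 52 units: 661

shortest-cost path #1: 7→5→4 push 31 @ unit cost 9 (adds 279)
shortest-cost path #2: 7→0→4 push 11 @ unit cost 12 (adds 132)
shortest-cost path #3: 7→9→0→4 push 10 @ unit cost 25 (adds 250)
total cost = 661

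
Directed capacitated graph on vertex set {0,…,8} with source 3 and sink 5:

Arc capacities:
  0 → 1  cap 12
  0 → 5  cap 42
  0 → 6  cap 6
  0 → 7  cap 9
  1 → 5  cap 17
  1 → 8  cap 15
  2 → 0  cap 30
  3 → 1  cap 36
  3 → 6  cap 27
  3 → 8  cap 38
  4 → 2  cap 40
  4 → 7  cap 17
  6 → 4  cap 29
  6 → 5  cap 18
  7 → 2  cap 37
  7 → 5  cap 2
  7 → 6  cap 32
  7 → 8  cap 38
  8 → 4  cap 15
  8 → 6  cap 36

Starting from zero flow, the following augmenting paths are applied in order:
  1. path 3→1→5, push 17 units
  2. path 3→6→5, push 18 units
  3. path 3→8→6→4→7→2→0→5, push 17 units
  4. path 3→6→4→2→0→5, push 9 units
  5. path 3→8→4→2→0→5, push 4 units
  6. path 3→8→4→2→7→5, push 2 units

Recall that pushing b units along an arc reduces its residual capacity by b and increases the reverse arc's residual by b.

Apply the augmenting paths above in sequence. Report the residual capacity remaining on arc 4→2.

after path 1 (3→1→5, push 17): res(4,2)=40
after path 2 (3→6→5, push 18): res(4,2)=40
after path 3 (3→8→6→4→7→2→0→5, push 17): res(4,2)=40
after path 4 (3→6→4→2→0→5, push 9): res(4,2)=31
after path 5 (3→8→4→2→0→5, push 4): res(4,2)=27
after path 6 (3→8→4→2→7→5, push 2): res(4,2)=25

Residual capacity of (4,2): 25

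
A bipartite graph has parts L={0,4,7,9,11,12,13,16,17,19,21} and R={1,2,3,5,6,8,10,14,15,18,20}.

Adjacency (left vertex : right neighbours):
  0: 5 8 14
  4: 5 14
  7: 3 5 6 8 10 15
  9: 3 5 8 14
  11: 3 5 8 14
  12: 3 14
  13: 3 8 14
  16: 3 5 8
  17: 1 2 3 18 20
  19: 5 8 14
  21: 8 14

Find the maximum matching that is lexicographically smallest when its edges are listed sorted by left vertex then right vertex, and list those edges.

Lex-smallest maximum matching: {(0,5), (4,14), (7,6), (9,3), (11,8), (17,1)}

|M| = 6 (so the lex-smallest maximum matching has 6 edges)
process left vertices in ascending order; for each, take the smallest-labelled available neighbour that still permits 6 edges overall, or leave it unmatched if none does
lex-smallest matching: {0-5, 4-14, 7-6, 9-3, 11-8, 17-1}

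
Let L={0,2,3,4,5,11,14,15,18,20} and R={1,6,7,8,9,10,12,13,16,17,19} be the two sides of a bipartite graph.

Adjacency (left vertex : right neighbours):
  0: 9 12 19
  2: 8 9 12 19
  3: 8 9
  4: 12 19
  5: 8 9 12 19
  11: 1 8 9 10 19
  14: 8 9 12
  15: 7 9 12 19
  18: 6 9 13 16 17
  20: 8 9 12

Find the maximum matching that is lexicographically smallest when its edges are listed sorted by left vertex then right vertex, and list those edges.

|M| = 7 (so the lex-smallest maximum matching has 7 edges)
process left vertices in ascending order; for each, take the smallest-labelled available neighbour that still permits 7 edges overall, or leave it unmatched if none does
lex-smallest matching: {0-9, 2-8, 4-12, 5-19, 11-1, 15-7, 18-6}

Lex-smallest maximum matching: {(0,9), (2,8), (4,12), (5,19), (11,1), (15,7), (18,6)}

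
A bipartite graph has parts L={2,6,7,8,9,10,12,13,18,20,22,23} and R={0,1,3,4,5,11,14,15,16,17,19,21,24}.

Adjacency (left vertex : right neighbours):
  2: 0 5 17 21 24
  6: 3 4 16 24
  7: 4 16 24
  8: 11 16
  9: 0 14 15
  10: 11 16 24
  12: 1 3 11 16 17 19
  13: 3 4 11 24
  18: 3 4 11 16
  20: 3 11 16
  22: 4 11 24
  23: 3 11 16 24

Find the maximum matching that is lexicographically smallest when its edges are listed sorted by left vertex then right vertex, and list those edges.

Lex-smallest maximum matching: {(2,0), (6,3), (7,4), (8,11), (9,14), (10,16), (12,1), (13,24)}

|M| = 8 (so the lex-smallest maximum matching has 8 edges)
process left vertices in ascending order; for each, take the smallest-labelled available neighbour that still permits 8 edges overall, or leave it unmatched if none does
lex-smallest matching: {2-0, 6-3, 7-4, 8-11, 9-14, 10-16, 12-1, 13-24}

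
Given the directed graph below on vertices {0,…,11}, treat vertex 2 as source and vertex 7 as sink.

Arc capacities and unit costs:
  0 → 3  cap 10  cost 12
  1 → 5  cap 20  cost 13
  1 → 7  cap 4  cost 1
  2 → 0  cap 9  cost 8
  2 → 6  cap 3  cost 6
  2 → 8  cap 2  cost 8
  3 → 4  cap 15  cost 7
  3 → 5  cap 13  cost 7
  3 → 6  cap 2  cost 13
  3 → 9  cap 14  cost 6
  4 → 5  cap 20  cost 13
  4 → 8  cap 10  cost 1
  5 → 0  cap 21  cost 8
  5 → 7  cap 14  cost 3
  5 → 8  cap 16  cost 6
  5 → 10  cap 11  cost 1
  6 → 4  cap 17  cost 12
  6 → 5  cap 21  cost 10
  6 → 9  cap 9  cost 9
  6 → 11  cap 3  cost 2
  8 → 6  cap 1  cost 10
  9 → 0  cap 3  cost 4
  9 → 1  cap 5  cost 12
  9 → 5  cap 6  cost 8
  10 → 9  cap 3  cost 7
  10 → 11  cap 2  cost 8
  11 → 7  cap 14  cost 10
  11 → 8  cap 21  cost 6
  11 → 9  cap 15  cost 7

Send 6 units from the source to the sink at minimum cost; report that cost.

Minimum cost for 6 units: 144

shortest-cost path #1: 2→6→11→7 push 3 @ unit cost 18 (adds 54)
shortest-cost path #2: 2→0→3→5→7 push 3 @ unit cost 30 (adds 90)
total cost = 144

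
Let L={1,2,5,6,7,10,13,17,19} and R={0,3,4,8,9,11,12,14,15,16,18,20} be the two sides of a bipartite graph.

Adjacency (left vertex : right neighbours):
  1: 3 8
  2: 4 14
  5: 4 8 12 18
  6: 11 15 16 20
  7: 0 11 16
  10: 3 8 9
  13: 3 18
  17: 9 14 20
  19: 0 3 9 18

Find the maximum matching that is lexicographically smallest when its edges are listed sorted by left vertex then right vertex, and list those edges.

|M| = 9 (so the lex-smallest maximum matching has 9 edges)
process left vertices in ascending order; for each, take the smallest-labelled available neighbour that still permits 9 edges overall, or leave it unmatched if none does
lex-smallest matching: {1-3, 2-4, 5-8, 6-11, 7-16, 10-9, 13-18, 17-14, 19-0}

Lex-smallest maximum matching: {(1,3), (2,4), (5,8), (6,11), (7,16), (10,9), (13,18), (17,14), (19,0)}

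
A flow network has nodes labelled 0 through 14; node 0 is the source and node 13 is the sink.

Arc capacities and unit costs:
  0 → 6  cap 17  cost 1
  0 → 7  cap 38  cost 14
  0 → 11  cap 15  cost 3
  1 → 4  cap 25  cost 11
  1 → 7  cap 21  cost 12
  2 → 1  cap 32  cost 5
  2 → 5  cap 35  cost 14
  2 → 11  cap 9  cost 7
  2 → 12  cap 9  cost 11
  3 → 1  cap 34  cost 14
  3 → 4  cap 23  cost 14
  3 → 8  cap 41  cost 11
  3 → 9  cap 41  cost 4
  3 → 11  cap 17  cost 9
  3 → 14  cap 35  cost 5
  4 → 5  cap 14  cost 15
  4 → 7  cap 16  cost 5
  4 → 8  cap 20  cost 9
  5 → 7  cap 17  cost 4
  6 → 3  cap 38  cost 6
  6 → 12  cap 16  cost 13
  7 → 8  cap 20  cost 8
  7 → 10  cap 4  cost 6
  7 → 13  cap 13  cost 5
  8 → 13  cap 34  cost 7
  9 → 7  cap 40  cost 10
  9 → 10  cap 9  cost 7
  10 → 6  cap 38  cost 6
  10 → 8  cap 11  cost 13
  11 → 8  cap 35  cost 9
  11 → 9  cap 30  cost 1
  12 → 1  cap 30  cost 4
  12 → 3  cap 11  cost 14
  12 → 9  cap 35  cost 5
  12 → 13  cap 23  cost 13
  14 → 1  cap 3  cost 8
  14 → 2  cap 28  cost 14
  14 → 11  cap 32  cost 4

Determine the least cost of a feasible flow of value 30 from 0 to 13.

shortest-cost path #1: 0→7→13 push 13 @ unit cost 19 (adds 247)
shortest-cost path #2: 0→11→8→13 push 15 @ unit cost 19 (adds 285)
shortest-cost path #3: 0→6→3→8→13 push 2 @ unit cost 25 (adds 50)
total cost = 582

Minimum cost for 30 units: 582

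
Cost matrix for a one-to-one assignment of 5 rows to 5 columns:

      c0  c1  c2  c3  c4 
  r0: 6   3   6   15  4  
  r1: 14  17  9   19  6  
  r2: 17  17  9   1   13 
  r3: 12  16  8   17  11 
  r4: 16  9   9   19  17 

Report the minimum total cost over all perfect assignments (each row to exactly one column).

Minimum assignment cost: 30

optimal assignment: row0→col0 (cost 6), row1→col4 (cost 6), row2→col3 (cost 1), row3→col2 (cost 8), row4→col1 (cost 9)
total = 6 + 6 + 1 + 8 + 9 = 30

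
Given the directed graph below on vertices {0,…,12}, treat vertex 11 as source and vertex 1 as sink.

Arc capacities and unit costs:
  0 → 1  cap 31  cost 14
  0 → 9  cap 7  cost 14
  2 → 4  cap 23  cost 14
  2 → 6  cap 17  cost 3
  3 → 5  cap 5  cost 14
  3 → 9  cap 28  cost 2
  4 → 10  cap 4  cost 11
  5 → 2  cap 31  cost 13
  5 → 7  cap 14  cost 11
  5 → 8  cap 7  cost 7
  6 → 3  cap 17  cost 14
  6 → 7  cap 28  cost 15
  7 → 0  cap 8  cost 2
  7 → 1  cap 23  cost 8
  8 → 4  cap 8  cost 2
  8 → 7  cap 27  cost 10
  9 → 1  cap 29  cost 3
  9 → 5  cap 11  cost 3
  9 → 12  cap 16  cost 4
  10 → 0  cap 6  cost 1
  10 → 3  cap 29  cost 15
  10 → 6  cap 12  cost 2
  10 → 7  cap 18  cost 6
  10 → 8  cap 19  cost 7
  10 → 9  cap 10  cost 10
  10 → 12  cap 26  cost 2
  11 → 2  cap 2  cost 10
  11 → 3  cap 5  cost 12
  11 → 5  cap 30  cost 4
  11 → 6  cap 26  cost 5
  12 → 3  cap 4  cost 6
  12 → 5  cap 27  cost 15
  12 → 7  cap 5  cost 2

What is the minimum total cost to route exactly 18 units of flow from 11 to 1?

shortest-cost path #1: 11→3→9→1 push 5 @ unit cost 17 (adds 85)
shortest-cost path #2: 11→5→7→1 push 13 @ unit cost 23 (adds 299)
total cost = 384

Minimum cost for 18 units: 384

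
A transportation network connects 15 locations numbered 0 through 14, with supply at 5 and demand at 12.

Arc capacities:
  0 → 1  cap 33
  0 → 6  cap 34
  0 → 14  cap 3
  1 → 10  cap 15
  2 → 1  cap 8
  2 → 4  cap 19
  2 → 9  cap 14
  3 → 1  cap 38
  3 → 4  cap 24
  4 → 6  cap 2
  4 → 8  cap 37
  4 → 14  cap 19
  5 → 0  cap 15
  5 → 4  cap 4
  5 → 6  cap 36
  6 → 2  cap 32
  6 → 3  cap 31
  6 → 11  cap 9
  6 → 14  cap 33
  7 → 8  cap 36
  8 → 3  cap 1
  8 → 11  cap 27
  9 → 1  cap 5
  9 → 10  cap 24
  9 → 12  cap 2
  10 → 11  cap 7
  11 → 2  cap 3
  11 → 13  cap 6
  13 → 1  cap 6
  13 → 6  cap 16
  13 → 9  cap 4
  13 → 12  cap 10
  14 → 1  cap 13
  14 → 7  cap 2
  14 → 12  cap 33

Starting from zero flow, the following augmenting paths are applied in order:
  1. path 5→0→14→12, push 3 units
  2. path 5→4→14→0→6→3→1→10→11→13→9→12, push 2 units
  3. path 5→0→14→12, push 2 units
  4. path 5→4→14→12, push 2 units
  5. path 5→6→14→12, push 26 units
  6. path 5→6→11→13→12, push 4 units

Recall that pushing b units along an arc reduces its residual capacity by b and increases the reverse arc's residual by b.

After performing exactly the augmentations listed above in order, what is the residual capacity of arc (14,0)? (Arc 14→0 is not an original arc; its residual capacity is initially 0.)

after path 1 (5→0→14→12, push 3): res(14,0)=3
after path 2 (5→4→14→0→6→3→1→10→11→13→9→12, push 2): res(14,0)=1
after path 3 (5→0→14→12, push 2): res(14,0)=3
after path 4 (5→4→14→12, push 2): res(14,0)=3
after path 5 (5→6→14→12, push 26): res(14,0)=3
after path 6 (5→6→11→13→12, push 4): res(14,0)=3

Residual capacity of (14,0): 3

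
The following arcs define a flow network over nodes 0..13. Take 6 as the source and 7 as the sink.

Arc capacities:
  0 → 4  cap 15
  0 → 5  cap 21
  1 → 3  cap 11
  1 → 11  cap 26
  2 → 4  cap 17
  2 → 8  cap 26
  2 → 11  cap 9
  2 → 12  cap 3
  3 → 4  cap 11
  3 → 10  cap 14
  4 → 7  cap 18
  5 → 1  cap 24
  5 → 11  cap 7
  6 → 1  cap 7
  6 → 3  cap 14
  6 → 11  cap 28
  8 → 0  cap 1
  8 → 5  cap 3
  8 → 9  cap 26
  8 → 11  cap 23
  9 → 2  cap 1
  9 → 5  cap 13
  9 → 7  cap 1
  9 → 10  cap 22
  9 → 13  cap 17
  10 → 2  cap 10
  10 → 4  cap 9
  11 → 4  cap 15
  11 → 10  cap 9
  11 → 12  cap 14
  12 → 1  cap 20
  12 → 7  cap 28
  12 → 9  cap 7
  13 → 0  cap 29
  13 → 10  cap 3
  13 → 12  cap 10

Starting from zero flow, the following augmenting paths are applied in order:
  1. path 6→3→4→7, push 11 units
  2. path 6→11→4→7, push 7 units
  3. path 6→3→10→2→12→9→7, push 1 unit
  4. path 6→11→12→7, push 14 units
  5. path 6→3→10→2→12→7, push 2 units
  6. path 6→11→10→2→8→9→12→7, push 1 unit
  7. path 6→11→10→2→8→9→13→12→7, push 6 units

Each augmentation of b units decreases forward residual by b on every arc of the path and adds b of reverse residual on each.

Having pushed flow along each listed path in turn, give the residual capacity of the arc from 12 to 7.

Residual capacity of (12,7): 5

after path 1 (6→3→4→7, push 11): res(12,7)=28
after path 2 (6→11→4→7, push 7): res(12,7)=28
after path 3 (6→3→10→2→12→9→7, push 1): res(12,7)=28
after path 4 (6→11→12→7, push 14): res(12,7)=14
after path 5 (6→3→10→2→12→7, push 2): res(12,7)=12
after path 6 (6→11→10→2→8→9→12→7, push 1): res(12,7)=11
after path 7 (6→11→10→2→8→9→13→12→7, push 6): res(12,7)=5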